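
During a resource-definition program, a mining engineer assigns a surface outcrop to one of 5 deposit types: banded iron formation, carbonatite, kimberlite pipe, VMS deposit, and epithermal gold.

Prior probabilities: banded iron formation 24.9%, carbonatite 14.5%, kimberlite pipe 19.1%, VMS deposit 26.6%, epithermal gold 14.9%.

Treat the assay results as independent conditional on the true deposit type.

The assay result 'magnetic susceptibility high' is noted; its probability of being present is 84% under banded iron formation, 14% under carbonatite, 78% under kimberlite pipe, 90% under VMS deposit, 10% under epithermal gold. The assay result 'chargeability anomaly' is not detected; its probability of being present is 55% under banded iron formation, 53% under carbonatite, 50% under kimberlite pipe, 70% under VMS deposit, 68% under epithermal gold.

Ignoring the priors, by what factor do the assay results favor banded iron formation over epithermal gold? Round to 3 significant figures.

The Bayes factor is the ratio of the joint likelihoods of the assay result pattern under the two hypotheses (using 1 − P(present | H) for each absent assay result).
  banded iron formation: 0.84 × (1 − 0.55) = 0.378
  epithermal gold: 0.10 × (1 − 0.68) = 0.032
Bayes factor = 0.378 / 0.032 ≈ 11.8

11.8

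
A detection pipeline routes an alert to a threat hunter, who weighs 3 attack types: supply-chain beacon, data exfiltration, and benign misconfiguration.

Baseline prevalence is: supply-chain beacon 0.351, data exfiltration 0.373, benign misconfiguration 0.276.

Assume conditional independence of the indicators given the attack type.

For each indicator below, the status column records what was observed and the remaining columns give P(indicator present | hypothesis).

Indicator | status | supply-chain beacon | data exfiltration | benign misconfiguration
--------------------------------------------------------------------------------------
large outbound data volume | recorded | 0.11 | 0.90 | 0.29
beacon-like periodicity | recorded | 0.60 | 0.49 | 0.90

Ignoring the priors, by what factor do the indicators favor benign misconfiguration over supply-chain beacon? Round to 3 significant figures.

Take the product of per-indicator likelihoods under each hypothesis, then divide.
  benign misconfiguration: 0.29 × 0.90 = 0.261
  supply-chain beacon: 0.11 × 0.60 = 0.066
Bayes factor = 0.261 / 0.066 ≈ 3.95

3.95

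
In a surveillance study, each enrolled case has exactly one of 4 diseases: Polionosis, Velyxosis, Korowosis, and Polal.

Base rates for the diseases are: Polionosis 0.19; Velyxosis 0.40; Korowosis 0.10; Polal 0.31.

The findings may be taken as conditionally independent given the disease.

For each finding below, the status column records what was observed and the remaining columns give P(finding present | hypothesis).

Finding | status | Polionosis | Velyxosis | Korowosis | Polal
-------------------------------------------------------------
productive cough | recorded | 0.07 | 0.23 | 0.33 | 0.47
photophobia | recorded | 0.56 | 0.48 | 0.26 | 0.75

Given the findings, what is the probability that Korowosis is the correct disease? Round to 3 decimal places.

0.051

By Bayes' rule with conditional independence, the unnormalized weight for each hypothesis is prior × ∏ likelihoods:
  Polionosis: 0.19 × 0.07 × 0.56 = 0.007448
  Velyxosis: 0.40 × 0.23 × 0.48 = 0.04416
  Korowosis: 0.10 × 0.33 × 0.26 = 0.00858
  Polal: 0.31 × 0.47 × 0.75 = 0.10927
The unnormalized weights sum to 0.16946.
P(Korowosis | evidence) = 0.00858 / 0.16946 ≈ 0.051.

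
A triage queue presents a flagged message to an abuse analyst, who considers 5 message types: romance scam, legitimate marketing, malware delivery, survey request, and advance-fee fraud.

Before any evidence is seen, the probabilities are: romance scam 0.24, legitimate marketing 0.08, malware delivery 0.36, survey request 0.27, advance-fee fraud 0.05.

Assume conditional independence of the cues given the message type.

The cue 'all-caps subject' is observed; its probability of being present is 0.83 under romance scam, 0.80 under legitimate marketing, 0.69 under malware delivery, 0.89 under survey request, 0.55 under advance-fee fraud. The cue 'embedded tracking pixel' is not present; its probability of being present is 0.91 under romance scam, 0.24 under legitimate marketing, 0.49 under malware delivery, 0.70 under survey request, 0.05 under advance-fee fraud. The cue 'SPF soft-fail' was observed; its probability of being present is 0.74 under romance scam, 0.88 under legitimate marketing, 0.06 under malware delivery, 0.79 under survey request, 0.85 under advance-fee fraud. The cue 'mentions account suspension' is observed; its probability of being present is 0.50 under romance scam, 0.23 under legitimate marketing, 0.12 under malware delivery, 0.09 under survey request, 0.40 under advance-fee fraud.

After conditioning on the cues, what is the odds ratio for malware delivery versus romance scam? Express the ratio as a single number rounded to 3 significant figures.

0.138

The normalizing constant cancels in an odds ratio, so compute prior × likelihood for the two hypotheses only (using 1 − P(present | H) for each absent cue):
  malware delivery: 0.36 × 0.69 × (1 − 0.49) × 0.06 × 0.12 = 0.00091212
  romance scam: 0.24 × 0.83 × (1 − 0.91) × 0.74 × 0.50 = 0.0066334
Posterior odds = 0.00091212 / 0.0066334 ≈ 0.138.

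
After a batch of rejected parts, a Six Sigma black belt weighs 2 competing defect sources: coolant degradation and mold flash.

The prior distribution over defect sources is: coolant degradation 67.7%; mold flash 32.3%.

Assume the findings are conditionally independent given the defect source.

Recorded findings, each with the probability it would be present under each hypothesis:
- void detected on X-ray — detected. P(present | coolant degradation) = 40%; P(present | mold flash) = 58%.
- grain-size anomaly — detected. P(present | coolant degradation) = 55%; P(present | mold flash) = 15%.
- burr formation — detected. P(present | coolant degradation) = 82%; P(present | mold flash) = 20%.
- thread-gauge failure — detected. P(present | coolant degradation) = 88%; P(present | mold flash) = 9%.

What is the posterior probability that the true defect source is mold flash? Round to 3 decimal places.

0.005

For each hypothesis, the unnormalized posterior weight is prior × product of the finding likelihoods:
  coolant degradation: 0.677 × 0.40 × 0.55 × 0.82 × 0.88 = 0.10748
  mold flash: 0.323 × 0.58 × 0.15 × 0.20 × 0.09 = 0.00050582
Normalizing constant Z = 0.10748 + 0.00050582 = 0.10798.
P(mold flash | evidence) = 0.00050582 / 0.10798 ≈ 0.005.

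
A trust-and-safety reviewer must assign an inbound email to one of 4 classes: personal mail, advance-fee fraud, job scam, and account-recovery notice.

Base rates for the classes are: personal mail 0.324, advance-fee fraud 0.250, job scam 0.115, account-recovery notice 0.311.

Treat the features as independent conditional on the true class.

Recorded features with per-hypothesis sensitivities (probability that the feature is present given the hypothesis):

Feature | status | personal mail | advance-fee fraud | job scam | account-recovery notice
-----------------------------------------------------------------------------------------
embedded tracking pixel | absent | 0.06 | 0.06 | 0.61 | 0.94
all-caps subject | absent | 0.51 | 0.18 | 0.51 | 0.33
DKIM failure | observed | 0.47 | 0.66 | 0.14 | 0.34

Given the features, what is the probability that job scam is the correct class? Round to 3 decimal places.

Multiply each prior by the joint likelihood of the feature pattern (using 1 − P(present | H) for each absent feature):
  personal mail: 0.324 × (1 − 0.06) × (1 − 0.51) × 0.47 = 0.07014
  advance-fee fraud: 0.250 × (1 − 0.06) × (1 − 0.18) × 0.66 = 0.12718
  job scam: 0.115 × (1 − 0.61) × (1 − 0.51) × 0.14 = 0.0030767
  account-recovery notice: 0.311 × (1 − 0.94) × (1 − 0.33) × 0.34 = 0.0042507
Normalizing constant Z = 0.07014 + 0.12718 + 0.0030767 + 0.0042507 = 0.20465.
P(job scam | evidence) = 0.0030767 / 0.20465 ≈ 0.015.

0.015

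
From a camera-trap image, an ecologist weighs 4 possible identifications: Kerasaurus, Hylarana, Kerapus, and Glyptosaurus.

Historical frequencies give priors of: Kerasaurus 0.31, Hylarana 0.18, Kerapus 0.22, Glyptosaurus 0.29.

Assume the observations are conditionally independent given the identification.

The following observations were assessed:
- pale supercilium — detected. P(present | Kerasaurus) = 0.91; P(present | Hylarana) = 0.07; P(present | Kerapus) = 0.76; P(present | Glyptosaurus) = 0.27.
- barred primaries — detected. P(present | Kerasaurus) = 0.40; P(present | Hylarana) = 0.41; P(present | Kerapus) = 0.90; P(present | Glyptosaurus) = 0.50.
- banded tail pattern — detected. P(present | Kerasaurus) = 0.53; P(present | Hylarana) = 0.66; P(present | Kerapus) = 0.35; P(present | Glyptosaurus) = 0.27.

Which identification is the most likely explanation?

Kerasaurus

By Bayes' rule with conditional independence, the unnormalized weight for each hypothesis is prior × ∏ likelihoods:
  Kerasaurus: 0.31 × 0.91 × 0.40 × 0.53 = 0.059805
  Hylarana: 0.18 × 0.07 × 0.41 × 0.66 = 0.0034096
  Kerapus: 0.22 × 0.76 × 0.90 × 0.35 = 0.052668
  Glyptosaurus: 0.29 × 0.27 × 0.50 × 0.27 = 0.010571
Marginal likelihood of the evidence = 0.12645.
P(Kerasaurus | evidence) ≈ 0.059805 / 0.12645 ≈ 0.473
P(Hylarana | evidence) ≈ 0.0034096 / 0.12645 ≈ 0.027
P(Kerapus | evidence) ≈ 0.052668 / 0.12645 ≈ 0.417
P(Glyptosaurus | evidence) ≈ 0.010571 / 0.12645 ≈ 0.084
The largest is 0.473, so Kerasaurus is most probable.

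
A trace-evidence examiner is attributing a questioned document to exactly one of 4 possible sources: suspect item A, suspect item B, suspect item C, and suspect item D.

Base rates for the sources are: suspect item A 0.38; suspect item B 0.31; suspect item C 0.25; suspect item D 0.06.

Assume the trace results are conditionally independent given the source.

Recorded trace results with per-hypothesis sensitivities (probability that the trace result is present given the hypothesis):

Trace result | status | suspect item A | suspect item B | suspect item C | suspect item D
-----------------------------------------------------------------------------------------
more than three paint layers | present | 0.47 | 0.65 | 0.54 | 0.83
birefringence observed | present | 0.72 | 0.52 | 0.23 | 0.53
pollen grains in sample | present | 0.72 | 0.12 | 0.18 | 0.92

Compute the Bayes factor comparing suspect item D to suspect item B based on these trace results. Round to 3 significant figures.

9.98

The Bayes factor is the ratio of the joint likelihoods of the trace result pattern under the two hypotheses.
  suspect item D: 0.83 × 0.53 × 0.92 = 0.40471
  suspect item B: 0.65 × 0.52 × 0.12 = 0.04056
Bayes factor = 0.40471 / 0.04056 ≈ 9.98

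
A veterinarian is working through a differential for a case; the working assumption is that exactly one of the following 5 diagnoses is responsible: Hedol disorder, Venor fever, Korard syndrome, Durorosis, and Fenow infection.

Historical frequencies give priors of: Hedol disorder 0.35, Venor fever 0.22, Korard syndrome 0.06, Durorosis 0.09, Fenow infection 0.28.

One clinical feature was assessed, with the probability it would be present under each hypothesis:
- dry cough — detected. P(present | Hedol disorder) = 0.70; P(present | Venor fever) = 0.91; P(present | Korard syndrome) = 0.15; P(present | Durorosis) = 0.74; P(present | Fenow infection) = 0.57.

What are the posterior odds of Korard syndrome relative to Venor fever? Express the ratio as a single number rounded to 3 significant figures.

0.0450

Unnormalized posterior weight (prior times the clinical feature likelihood) for each of the two hypotheses:
  Korard syndrome: 0.06 × 0.15 = 0.009
  Venor fever: 0.22 × 0.91 = 0.2002
Posterior odds = 0.009 / 0.2002 ≈ 0.0450.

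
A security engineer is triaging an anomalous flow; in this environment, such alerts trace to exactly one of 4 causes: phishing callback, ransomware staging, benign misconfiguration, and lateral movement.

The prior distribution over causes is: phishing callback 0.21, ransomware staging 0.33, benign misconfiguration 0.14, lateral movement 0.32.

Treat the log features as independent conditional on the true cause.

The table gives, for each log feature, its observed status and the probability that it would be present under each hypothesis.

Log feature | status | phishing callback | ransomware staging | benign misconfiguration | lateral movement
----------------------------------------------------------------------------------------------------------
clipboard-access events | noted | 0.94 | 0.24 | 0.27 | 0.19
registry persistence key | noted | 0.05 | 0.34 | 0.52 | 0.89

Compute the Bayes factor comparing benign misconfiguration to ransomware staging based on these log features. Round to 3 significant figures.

Take the product of per-log feature likelihoods under each hypothesis, then divide.
  benign misconfiguration: 0.27 × 0.52 = 0.1404
  ransomware staging: 0.24 × 0.34 = 0.0816
Bayes factor = 0.1404 / 0.0816 ≈ 1.72

1.72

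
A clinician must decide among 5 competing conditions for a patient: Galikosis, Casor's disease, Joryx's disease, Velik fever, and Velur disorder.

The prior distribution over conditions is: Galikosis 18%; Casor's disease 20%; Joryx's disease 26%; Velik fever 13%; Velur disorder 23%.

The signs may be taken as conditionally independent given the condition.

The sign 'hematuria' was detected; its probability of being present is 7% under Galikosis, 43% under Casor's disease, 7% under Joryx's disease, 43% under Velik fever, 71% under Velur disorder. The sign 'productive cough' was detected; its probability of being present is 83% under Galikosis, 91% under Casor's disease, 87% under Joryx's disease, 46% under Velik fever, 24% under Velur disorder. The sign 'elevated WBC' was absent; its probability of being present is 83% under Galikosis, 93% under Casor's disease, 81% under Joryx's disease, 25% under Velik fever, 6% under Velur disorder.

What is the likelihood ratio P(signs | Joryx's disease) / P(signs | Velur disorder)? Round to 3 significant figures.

0.0722

Take the product of per-sign likelihoods under each hypothesis (using 1 − P(present | H) for each absent sign), then divide.
  Joryx's disease: 0.07 × 0.87 × (1 − 0.81) = 0.011571
  Velur disorder: 0.71 × 0.24 × (1 − 0.06) = 0.16018
Bayes factor = 0.011571 / 0.16018 ≈ 0.0722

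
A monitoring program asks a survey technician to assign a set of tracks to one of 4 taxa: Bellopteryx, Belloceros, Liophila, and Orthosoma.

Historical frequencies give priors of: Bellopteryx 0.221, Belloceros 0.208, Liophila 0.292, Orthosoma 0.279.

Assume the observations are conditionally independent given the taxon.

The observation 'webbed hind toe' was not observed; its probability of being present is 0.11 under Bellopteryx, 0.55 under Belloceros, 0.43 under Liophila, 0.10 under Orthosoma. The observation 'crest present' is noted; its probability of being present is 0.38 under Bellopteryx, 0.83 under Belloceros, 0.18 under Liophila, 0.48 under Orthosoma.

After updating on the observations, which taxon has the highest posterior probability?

Orthosoma

For each hypothesis, the unnormalized posterior weight is prior × product of the observation likelihoods (using 1 − P(present | H) for each absent observation):
  Bellopteryx: 0.221 × (1 − 0.11) × 0.38 = 0.074742
  Belloceros: 0.208 × (1 − 0.55) × 0.83 = 0.077688
  Liophila: 0.292 × (1 − 0.43) × 0.18 = 0.029959
  Orthosoma: 0.279 × (1 − 0.10) × 0.48 = 0.12053
Normalizing constant Z = 0.074742 + 0.077688 + 0.029959 + 0.12053 = 0.30292.
P(Bellopteryx | evidence) ≈ 0.074742 / 0.30292 ≈ 0.247
P(Belloceros | evidence) ≈ 0.077688 / 0.30292 ≈ 0.256
P(Liophila | evidence) ≈ 0.029959 / 0.30292 ≈ 0.099
P(Orthosoma | evidence) ≈ 0.12053 / 0.30292 ≈ 0.398
The largest is 0.398, so Orthosoma is most probable.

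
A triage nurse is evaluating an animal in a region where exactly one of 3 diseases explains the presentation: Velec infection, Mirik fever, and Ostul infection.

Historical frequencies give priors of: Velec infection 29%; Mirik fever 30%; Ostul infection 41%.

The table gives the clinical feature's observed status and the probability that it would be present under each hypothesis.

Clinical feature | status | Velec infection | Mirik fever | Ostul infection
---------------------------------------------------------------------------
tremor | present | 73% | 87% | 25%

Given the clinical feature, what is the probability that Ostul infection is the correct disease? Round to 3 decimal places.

By Bayes' rule, the unnormalized weight for each hypothesis is prior × likelihood:
  Velec infection: 0.29 × 0.73 = 0.2117
  Mirik fever: 0.30 × 0.87 = 0.261
  Ostul infection: 0.41 × 0.25 = 0.1025
The unnormalized weights sum to 0.5752.
P(Ostul infection | evidence) = 0.1025 / 0.5752 ≈ 0.178.

0.178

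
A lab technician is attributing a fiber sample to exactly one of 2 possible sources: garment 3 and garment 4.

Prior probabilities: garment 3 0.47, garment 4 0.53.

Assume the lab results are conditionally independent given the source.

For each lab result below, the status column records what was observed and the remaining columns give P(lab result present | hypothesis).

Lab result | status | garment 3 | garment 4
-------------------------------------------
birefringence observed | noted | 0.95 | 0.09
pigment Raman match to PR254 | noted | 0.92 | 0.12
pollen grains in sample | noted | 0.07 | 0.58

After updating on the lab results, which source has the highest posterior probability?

garment 3

By Bayes' rule with conditional independence, the unnormalized weight for each hypothesis is prior × ∏ likelihoods:
  garment 3: 0.47 × 0.95 × 0.92 × 0.07 = 0.028755
  garment 4: 0.53 × 0.09 × 0.12 × 0.58 = 0.0033199
Marginal likelihood of the evidence = 0.032075.
P(garment 3 | evidence) ≈ 0.028755 / 0.032075 ≈ 0.896
P(garment 4 | evidence) ≈ 0.0033199 / 0.032075 ≈ 0.104
The largest is 0.896, so garment 3 is most probable.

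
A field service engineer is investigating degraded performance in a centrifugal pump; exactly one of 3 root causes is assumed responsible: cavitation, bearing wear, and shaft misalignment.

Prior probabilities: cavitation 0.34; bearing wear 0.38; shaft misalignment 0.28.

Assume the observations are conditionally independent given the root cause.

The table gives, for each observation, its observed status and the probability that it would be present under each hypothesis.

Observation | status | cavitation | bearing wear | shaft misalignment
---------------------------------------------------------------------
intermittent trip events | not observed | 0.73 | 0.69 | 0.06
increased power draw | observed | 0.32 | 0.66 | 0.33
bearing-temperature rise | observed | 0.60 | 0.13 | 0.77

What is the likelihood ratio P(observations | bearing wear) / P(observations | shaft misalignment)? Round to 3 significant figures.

Take the product of per-observation likelihoods under each hypothesis (using 1 − P(present | H) for each absent observation), then divide.
  bearing wear: (1 − 0.69) × 0.66 × 0.13 = 0.026598
  shaft misalignment: (1 − 0.06) × 0.33 × 0.77 = 0.23885
Bayes factor = 0.026598 / 0.23885 ≈ 0.111

0.111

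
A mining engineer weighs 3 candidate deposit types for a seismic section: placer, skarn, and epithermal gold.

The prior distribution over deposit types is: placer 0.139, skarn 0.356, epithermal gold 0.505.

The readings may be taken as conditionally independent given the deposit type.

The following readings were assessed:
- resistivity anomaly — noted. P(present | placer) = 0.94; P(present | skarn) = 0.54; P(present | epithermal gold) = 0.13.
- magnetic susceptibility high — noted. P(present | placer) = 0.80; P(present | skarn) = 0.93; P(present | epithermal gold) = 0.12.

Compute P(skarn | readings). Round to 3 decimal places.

By Bayes' rule with conditional independence, the unnormalized weight for each hypothesis is prior × ∏ likelihoods:
  placer: 0.139 × 0.94 × 0.80 = 0.10453
  skarn: 0.356 × 0.54 × 0.93 = 0.17878
  epithermal gold: 0.505 × 0.13 × 0.12 = 0.007878
The unnormalized weights sum to 0.29119.
P(skarn | evidence) = 0.17878 / 0.29119 ≈ 0.614.

0.614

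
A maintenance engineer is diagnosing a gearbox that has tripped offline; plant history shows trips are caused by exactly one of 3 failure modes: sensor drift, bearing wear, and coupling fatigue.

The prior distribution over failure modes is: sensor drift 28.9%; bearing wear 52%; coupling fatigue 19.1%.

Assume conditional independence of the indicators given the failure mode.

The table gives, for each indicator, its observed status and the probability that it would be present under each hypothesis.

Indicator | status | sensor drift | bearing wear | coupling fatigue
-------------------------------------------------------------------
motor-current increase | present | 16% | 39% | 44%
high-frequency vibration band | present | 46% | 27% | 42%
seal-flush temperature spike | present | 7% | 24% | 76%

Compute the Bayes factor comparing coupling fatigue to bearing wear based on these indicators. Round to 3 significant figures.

5.56

Joint likelihood of the indicator pattern under each hypothesis:
  coupling fatigue: 0.44 × 0.42 × 0.76 = 0.14045
  bearing wear: 0.39 × 0.27 × 0.24 = 0.025272
Bayes factor = 0.14045 / 0.025272 ≈ 5.56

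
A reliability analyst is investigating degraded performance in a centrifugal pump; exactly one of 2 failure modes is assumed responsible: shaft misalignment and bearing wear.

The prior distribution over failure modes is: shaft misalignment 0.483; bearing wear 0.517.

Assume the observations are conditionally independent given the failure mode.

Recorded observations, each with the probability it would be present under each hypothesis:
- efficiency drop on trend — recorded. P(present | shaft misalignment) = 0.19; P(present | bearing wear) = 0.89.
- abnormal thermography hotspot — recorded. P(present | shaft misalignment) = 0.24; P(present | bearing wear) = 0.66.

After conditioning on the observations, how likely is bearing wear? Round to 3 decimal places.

0.932

Multiply each prior by the joint likelihood of the evidence pattern:
  shaft misalignment: 0.483 × 0.19 × 0.24 = 0.022025
  bearing wear: 0.517 × 0.89 × 0.66 = 0.30369
Marginal likelihood of the evidence = 0.32571.
P(bearing wear | evidence) = 0.30369 / 0.32571 ≈ 0.932.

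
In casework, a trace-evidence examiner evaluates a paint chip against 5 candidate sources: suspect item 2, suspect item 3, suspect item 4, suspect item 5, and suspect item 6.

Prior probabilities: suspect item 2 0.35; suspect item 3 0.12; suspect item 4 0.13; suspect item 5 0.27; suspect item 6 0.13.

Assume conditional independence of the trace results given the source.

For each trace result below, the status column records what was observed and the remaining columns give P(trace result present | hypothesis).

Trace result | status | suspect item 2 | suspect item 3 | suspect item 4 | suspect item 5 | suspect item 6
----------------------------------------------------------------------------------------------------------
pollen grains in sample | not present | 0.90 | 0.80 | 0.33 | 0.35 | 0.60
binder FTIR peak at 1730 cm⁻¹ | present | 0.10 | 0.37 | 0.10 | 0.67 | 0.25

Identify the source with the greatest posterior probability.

suspect item 5

Multiply each prior by the joint likelihood of the trace result pattern (using 1 − P(present | H) for each absent trace result):
  suspect item 2: 0.35 × (1 − 0.90) × 0.10 = 0.0035
  suspect item 3: 0.12 × (1 − 0.80) × 0.37 = 0.00888
  suspect item 4: 0.13 × (1 − 0.33) × 0.10 = 0.00871
  suspect item 5: 0.27 × (1 − 0.35) × 0.67 = 0.11759
  suspect item 6: 0.13 × (1 − 0.60) × 0.25 = 0.013
The unnormalized weights sum to 0.15168.
P(suspect item 2 | evidence) ≈ 0.0035 / 0.15168 ≈ 0.023
P(suspect item 3 | evidence) ≈ 0.00888 / 0.15168 ≈ 0.059
P(suspect item 4 | evidence) ≈ 0.00871 / 0.15168 ≈ 0.057
P(suspect item 5 | evidence) ≈ 0.11759 / 0.15168 ≈ 0.775
P(suspect item 6 | evidence) ≈ 0.013 / 0.15168 ≈ 0.086
The largest is 0.775, so suspect item 5 is most probable.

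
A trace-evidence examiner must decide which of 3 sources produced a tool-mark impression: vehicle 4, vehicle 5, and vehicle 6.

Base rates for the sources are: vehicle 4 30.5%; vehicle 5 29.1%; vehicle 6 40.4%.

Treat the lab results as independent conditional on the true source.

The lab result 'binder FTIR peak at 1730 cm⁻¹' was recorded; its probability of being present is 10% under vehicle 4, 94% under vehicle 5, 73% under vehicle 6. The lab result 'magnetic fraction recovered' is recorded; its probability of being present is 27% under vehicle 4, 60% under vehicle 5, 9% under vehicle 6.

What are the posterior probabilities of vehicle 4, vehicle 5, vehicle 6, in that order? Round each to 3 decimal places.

0.041, 0.825, 0.133

Multiply each prior by the joint likelihood of the lab result pattern:
  vehicle 4: 0.305 × 0.10 × 0.27 = 0.008235
  vehicle 5: 0.291 × 0.94 × 0.60 = 0.16412
  vehicle 6: 0.404 × 0.73 × 0.09 = 0.026543
Marginal likelihood of the evidence = 0.1989.
P(vehicle 4 | evidence) = 0.008235 / 0.1989 ≈ 0.041
P(vehicle 5 | evidence) = 0.16412 / 0.1989 ≈ 0.825
P(vehicle 6 | evidence) = 0.026543 / 0.1989 ≈ 0.133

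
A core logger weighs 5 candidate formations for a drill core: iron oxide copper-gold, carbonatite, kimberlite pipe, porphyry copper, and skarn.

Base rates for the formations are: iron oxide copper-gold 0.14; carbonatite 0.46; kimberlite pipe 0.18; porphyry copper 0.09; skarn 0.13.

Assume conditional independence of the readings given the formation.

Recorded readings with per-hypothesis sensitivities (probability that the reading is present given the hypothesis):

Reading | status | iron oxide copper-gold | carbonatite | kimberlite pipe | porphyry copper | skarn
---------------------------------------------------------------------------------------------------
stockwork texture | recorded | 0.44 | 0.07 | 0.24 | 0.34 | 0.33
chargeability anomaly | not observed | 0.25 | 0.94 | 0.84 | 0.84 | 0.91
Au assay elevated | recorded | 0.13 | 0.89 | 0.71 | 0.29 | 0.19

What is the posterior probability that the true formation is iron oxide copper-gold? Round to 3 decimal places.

0.406

Multiply each prior by the joint likelihood of the reading pattern (using 1 − P(present | H) for each absent reading):
  iron oxide copper-gold: 0.14 × 0.44 × (1 − 0.25) × 0.13 = 0.006006
  carbonatite: 0.46 × 0.07 × (1 − 0.94) × 0.89 = 0.0017195
  kimberlite pipe: 0.18 × 0.24 × (1 − 0.84) × 0.71 = 0.0049075
  porphyry copper: 0.09 × 0.34 × (1 − 0.84) × 0.29 = 0.0014198
  skarn: 0.13 × 0.33 × (1 − 0.91) × 0.19 = 0.00073359
Marginal likelihood of the evidence = 0.014786.
P(iron oxide copper-gold | evidence) = 0.006006 / 0.014786 ≈ 0.406.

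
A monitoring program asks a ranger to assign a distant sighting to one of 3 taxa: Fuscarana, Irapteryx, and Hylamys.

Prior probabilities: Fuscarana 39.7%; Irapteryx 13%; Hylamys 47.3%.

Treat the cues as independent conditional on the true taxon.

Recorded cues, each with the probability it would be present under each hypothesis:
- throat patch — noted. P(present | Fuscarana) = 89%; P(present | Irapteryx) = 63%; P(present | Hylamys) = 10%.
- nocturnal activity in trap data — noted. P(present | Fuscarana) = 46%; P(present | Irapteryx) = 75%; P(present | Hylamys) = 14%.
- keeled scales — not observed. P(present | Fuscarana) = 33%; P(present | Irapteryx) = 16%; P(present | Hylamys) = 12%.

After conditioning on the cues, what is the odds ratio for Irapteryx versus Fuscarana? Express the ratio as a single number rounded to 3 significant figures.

0.474

Unnormalized posterior weight (prior times the cue likelihoods) for each of the two hypotheses (using 1 − P(present | H) for each absent cue):
  Irapteryx: 0.130 × 0.63 × 0.75 × (1 − 0.16) = 0.051597
  Fuscarana: 0.397 × 0.89 × 0.46 × (1 − 0.33) = 0.1089
Posterior odds = 0.051597 / 0.1089 ≈ 0.474.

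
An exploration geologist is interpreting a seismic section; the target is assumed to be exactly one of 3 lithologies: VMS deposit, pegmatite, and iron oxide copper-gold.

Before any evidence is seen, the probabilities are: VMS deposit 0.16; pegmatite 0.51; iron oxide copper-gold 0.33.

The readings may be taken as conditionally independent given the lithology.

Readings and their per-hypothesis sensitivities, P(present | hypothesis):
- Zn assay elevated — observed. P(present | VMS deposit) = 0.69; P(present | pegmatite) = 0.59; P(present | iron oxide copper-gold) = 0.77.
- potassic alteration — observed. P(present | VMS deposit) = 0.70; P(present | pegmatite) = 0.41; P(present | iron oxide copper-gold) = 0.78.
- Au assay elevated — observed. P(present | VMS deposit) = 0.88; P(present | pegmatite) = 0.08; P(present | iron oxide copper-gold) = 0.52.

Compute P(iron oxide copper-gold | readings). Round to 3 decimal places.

0.570

By Bayes' rule with conditional independence, the unnormalized weight for each hypothesis is prior × ∏ likelihoods:
  VMS deposit: 0.16 × 0.69 × 0.70 × 0.88 = 0.068006
  pegmatite: 0.51 × 0.59 × 0.41 × 0.08 = 0.0098695
  iron oxide copper-gold: 0.33 × 0.77 × 0.78 × 0.52 = 0.10306
Normalizing constant Z = 0.068006 + 0.0098695 + 0.10306 = 0.18094.
P(iron oxide copper-gold | evidence) = 0.10306 / 0.18094 ≈ 0.570.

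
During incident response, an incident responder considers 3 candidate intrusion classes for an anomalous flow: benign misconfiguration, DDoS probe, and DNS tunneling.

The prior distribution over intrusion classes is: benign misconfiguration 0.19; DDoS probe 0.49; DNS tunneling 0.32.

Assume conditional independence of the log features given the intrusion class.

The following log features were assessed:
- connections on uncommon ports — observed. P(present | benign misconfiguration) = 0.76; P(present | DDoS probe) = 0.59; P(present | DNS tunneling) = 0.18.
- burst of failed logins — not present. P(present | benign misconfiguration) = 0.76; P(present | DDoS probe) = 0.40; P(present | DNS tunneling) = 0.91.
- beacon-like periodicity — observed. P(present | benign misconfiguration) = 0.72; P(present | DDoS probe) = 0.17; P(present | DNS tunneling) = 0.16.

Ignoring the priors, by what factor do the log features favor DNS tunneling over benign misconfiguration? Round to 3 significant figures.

The Bayes factor is the ratio of the joint likelihoods of the log feature pattern under the two hypotheses (using 1 − P(present | H) for each absent log feature).
  DNS tunneling: 0.18 × (1 − 0.91) × 0.16 = 0.002592
  benign misconfiguration: 0.76 × (1 − 0.76) × 0.72 = 0.13133
Bayes factor = 0.002592 / 0.13133 ≈ 0.0197

0.0197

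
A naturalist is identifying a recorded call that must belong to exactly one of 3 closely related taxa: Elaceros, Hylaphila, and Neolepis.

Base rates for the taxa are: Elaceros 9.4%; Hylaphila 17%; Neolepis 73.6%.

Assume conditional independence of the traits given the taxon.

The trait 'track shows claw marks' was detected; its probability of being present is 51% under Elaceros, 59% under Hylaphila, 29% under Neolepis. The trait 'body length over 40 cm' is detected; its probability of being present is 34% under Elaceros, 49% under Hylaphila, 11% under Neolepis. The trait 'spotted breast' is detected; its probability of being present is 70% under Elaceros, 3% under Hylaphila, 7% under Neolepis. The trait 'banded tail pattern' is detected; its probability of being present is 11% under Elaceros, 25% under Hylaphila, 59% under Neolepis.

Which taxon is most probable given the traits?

Multiply each prior by the joint likelihood of the trait pattern:
  Elaceros: 0.094 × 0.51 × 0.34 × 0.70 × 0.11 = 0.0012551
  Hylaphila: 0.170 × 0.59 × 0.49 × 0.03 × 0.25 = 0.0003686
  Neolepis: 0.736 × 0.29 × 0.11 × 0.07 × 0.59 = 0.00096966
Marginal likelihood of the evidence = 0.0025933.
P(Elaceros | evidence) ≈ 0.0012551 / 0.0025933 ≈ 0.484
P(Hylaphila | evidence) ≈ 0.0003686 / 0.0025933 ≈ 0.142
P(Neolepis | evidence) ≈ 0.00096966 / 0.0025933 ≈ 0.374
The largest is 0.484, so Elaceros is most probable.

Elaceros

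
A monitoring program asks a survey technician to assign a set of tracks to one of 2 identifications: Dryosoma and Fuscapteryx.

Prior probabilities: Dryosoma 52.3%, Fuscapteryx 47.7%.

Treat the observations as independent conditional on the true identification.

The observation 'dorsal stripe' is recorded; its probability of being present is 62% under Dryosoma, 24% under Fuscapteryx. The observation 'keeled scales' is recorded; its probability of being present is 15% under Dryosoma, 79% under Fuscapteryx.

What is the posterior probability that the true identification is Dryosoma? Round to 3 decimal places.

0.350

By Bayes' rule with conditional independence, the unnormalized weight for each hypothesis is prior × ∏ likelihoods:
  Dryosoma: 0.523 × 0.62 × 0.15 = 0.048639
  Fuscapteryx: 0.477 × 0.24 × 0.79 = 0.090439
Normalizing constant Z = 0.048639 + 0.090439 = 0.13908.
P(Dryosoma | evidence) = 0.048639 / 0.13908 ≈ 0.350.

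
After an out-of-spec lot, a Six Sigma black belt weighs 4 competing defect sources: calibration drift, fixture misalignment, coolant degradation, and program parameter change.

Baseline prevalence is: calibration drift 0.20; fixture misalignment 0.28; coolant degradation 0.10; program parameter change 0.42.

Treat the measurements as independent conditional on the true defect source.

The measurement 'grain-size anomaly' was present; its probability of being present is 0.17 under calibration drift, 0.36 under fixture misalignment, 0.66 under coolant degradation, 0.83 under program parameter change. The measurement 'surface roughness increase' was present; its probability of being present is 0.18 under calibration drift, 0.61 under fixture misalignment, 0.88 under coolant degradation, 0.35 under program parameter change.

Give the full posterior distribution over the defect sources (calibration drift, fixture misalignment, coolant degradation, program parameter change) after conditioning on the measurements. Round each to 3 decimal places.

For each hypothesis, the unnormalized posterior weight is prior × product of the measurement likelihoods:
  calibration drift: 0.20 × 0.17 × 0.18 = 0.00612
  fixture misalignment: 0.28 × 0.36 × 0.61 = 0.061488
  coolant degradation: 0.10 × 0.66 × 0.88 = 0.05808
  program parameter change: 0.42 × 0.83 × 0.35 = 0.12201
Marginal likelihood of the evidence = 0.2477.
P(calibration drift | evidence) = 0.00612 / 0.2477 ≈ 0.025
P(fixture misalignment | evidence) = 0.061488 / 0.2477 ≈ 0.248
P(coolant degradation | evidence) = 0.05808 / 0.2477 ≈ 0.234
P(program parameter change | evidence) = 0.12201 / 0.2477 ≈ 0.493

0.025, 0.248, 0.234, 0.493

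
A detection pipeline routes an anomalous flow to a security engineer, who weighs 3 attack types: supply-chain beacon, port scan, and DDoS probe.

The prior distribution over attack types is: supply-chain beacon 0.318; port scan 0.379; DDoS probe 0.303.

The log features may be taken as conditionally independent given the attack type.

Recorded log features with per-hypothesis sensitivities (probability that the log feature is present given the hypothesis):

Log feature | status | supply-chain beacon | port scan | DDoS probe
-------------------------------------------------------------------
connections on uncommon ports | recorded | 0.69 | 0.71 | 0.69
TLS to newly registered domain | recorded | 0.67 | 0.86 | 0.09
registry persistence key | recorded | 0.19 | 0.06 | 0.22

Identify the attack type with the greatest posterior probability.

Multiply each prior by the joint likelihood of the log feature pattern:
  supply-chain beacon: 0.318 × 0.69 × 0.67 × 0.19 = 0.027932
  port scan: 0.379 × 0.71 × 0.86 × 0.06 = 0.013885
  DDoS probe: 0.303 × 0.69 × 0.09 × 0.22 = 0.0041396
Marginal likelihood of the evidence = 0.045957.
P(supply-chain beacon | evidence) ≈ 0.027932 / 0.045957 ≈ 0.608
P(port scan | evidence) ≈ 0.013885 / 0.045957 ≈ 0.302
P(DDoS probe | evidence) ≈ 0.0041396 / 0.045957 ≈ 0.090
The largest is 0.608, so supply-chain beacon is most probable.

supply-chain beacon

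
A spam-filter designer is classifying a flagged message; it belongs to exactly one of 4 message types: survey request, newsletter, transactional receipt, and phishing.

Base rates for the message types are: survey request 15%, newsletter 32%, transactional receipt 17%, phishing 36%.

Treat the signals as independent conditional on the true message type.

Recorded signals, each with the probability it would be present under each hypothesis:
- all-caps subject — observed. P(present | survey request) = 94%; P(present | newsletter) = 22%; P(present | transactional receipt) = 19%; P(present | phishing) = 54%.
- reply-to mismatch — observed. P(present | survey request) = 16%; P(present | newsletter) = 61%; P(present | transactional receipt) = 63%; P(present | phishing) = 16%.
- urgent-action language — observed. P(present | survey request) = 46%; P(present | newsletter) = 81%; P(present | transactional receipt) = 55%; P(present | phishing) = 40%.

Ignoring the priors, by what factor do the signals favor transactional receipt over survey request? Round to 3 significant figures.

The Bayes factor is the ratio of the joint likelihoods of the signal pattern under the two hypotheses.
  transactional receipt: 0.19 × 0.63 × 0.55 = 0.065835
  survey request: 0.94 × 0.16 × 0.46 = 0.069184
Bayes factor = 0.065835 / 0.069184 ≈ 0.952

0.952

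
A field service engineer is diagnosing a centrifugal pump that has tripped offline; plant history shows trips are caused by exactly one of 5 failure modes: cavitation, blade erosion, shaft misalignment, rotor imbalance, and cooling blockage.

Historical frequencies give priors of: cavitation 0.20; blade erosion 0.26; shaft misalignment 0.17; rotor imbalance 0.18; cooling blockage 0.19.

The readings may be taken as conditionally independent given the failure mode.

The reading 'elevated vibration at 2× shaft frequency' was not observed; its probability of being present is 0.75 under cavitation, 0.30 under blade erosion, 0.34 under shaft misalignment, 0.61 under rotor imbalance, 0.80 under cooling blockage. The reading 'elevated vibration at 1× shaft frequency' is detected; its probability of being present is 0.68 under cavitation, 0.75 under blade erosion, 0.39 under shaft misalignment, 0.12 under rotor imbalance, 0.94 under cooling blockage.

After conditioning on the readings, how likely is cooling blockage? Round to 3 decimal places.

By Bayes' rule with conditional independence, the unnormalized weight for each hypothesis is prior × ∏ likelihoods (using 1 − P(present | H) for each absent reading):
  cavitation: 0.20 × (1 − 0.75) × 0.68 = 0.034
  blade erosion: 0.26 × (1 − 0.30) × 0.75 = 0.1365
  shaft misalignment: 0.17 × (1 − 0.34) × 0.39 = 0.043758
  rotor imbalance: 0.18 × (1 − 0.61) × 0.12 = 0.008424
  cooling blockage: 0.19 × (1 − 0.80) × 0.94 = 0.03572
Marginal likelihood of the evidence = 0.2584.
P(cooling blockage | evidence) = 0.03572 / 0.2584 ≈ 0.138.

0.138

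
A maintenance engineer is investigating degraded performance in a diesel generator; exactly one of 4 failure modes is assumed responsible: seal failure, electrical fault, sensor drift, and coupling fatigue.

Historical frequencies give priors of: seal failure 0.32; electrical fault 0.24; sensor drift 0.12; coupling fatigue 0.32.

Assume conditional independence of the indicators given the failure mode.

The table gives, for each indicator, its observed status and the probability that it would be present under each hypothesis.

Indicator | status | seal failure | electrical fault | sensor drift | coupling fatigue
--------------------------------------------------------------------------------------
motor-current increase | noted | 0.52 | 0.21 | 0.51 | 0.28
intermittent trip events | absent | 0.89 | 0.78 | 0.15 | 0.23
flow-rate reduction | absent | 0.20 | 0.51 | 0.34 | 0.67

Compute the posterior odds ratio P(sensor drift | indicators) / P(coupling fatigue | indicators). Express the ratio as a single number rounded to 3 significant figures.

Posterior odds equal prior odds times the likelihood ratio; only the two competing hypotheses matter (using 1 − P(present | H) for each absent indicator).
  sensor drift: 0.12 × 0.51 × (1 − 0.15) × (1 − 0.34) = 0.034333
  coupling fatigue: 0.32 × 0.28 × (1 − 0.23) × (1 − 0.67) = 0.022767
Posterior odds = 0.034333 / 0.022767 ≈ 1.51.

1.51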